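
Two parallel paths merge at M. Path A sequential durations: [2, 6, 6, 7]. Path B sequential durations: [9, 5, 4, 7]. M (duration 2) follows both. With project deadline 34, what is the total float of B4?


Forward pass: ES(B4) = sum of predecessors on chain B = 18
EF = ES + duration = 18 + 7 = 25
Backward pass: LF(M) = deadline = 34; LS(M) = 34 - 2 = 32
LF(B4) = LS(M) - sum(successors on chain B) = 32 - 0 = 32
LS = LF - duration = 32 - 7 = 25
Total float = LS - ES = 25 - 18 = 7

7


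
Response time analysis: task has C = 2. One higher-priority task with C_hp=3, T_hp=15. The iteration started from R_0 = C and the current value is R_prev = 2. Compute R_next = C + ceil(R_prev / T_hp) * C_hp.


R_next = C + ceil(R_prev / T_hp) * C_hp
ceil(2 / 15) = ceil(0.1333) = 1
Interference = 1 * 3 = 3
R_next = 2 + 3 = 5

5


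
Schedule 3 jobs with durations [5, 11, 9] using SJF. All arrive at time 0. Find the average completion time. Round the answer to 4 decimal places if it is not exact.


SJF order (ascending): [5, 9, 11]
Completion times:
  Job 1: burst=5, C=5
  Job 2: burst=9, C=14
  Job 3: burst=11, C=25
Average completion = 44/3 = 14.6667

14.6667


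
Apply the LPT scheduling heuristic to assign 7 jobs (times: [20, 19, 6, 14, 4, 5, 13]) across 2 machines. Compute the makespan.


Sort jobs in decreasing order (LPT): [20, 19, 14, 13, 6, 5, 4]
Assign each job to the least loaded machine:
  Machine 1: jobs [20, 13, 6], load = 39
  Machine 2: jobs [19, 14, 5, 4], load = 42
Makespan = max load = 42

42


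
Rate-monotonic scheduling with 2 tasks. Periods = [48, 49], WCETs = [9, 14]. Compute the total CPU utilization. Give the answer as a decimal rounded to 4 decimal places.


Compute individual utilizations (exact fractions):
  Task 1: C/T = 9/48 = 3/16 (approx. 0.1875)
  Task 2: C/T = 14/49 = 2/7 (approx. 0.2857)
Total utilization U = 3/16 + 2/7 = 53/112
Rounded to 4 decimal places: U = 0.4732
RM (Liu & Layland) bound for 2 tasks = 0.828427; compare with U = 53/112 (approx. 0.473214)
U <= bound, so schedulable by RM sufficient condition.

0.4732


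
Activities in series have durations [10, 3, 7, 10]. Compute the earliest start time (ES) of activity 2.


Activity 2 starts after activities 1 through 1 complete.
Predecessor durations: [10]
ES = 10 = 10

10


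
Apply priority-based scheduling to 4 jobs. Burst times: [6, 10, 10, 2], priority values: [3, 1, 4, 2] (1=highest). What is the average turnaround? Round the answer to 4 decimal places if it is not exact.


Sort by priority (ascending = highest first):
Order: [(1, 10), (2, 2), (3, 6), (4, 10)]
Completion times:
  Priority 1, burst=10, C=10
  Priority 2, burst=2, C=12
  Priority 3, burst=6, C=18
  Priority 4, burst=10, C=28
Average turnaround = 68/4 = 17.0

17.0


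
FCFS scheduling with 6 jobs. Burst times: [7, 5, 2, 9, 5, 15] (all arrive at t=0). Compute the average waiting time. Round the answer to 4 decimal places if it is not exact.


FCFS order (as given): [7, 5, 2, 9, 5, 15]
Waiting times:
  Job 1: wait = 0
  Job 2: wait = 7
  Job 3: wait = 12
  Job 4: wait = 14
  Job 5: wait = 23
  Job 6: wait = 28
Sum of waiting times = 84
Average waiting time = 84/6 = 14.0

14.0


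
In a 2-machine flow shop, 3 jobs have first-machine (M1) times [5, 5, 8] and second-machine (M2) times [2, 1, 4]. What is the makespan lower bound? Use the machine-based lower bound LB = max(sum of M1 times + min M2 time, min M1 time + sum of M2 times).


LB1 = sum(M1 times) + min(M2 times) = 18 + 1 = 19
LB2 = min(M1 times) + sum(M2 times) = 5 + 7 = 12
Lower bound = max(LB1, LB2) = max(19, 12) = 19

19


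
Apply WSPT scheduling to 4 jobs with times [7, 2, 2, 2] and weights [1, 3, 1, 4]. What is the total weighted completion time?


Compute p/w ratios and sort ascending (WSPT): [(2, 4), (2, 3), (2, 1), (7, 1)]
Compute weighted completion times:
  Job (p=2,w=4): C=2, w*C=4*2=8
  Job (p=2,w=3): C=4, w*C=3*4=12
  Job (p=2,w=1): C=6, w*C=1*6=6
  Job (p=7,w=1): C=13, w*C=1*13=13
Total weighted completion time = 39

39


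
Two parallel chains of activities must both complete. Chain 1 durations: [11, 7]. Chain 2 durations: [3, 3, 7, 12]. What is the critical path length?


Path A total = 11 + 7 = 18
Path B total = 3 + 3 + 7 + 12 = 25
Critical path = longest path = max(18, 25) = 25

25


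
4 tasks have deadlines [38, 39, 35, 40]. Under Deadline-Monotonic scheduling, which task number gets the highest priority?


Sort tasks by relative deadline (ascending):
  Task 3: deadline = 35
  Task 1: deadline = 38
  Task 2: deadline = 39
  Task 4: deadline = 40
Priority order (highest first): [3, 1, 2, 4]
Highest priority task = 3

3


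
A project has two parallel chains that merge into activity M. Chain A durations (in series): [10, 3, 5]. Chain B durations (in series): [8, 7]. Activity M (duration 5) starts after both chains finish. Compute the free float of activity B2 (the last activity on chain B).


ES(B2) = sum of predecessors on chain B = 8
EF(B2) = ES + duration = 8 + 7 = 15
Successor of B2 is M. ES(M) = max(sum(A), sum(B)) = max(18, 15) = 18
Free float = ES(successor) - EF(current) = 18 - 15 = 3

3


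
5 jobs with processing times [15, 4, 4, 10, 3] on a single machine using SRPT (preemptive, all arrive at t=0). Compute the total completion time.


Since all jobs arrive at t=0, SRPT equals SPT ordering.
SPT order: [3, 4, 4, 10, 15]
Completion times:
  Job 1: p=3, C=3
  Job 2: p=4, C=7
  Job 3: p=4, C=11
  Job 4: p=10, C=21
  Job 5: p=15, C=36
Total completion time = 3 + 7 + 11 + 21 + 36 = 78

78


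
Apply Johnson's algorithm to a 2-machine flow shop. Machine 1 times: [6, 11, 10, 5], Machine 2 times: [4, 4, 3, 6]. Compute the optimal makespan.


Apply Johnson's rule:
  Group 1 (a <= b): [(4, 5, 6)]
  Group 2 (a > b): [(1, 6, 4), (2, 11, 4), (3, 10, 3)]
Optimal job order: [4, 1, 2, 3]
Schedule:
  Job 4: M1 done at 5, M2 done at 11
  Job 1: M1 done at 11, M2 done at 15
  Job 2: M1 done at 22, M2 done at 26
  Job 3: M1 done at 32, M2 done at 35
Makespan = 35

35


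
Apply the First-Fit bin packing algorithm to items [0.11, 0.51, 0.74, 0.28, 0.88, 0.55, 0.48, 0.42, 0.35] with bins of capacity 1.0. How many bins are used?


Place items sequentially using First-Fit:
  Item 0.11 -> new Bin 1
  Item 0.51 -> Bin 1 (now 0.62)
  Item 0.74 -> new Bin 2
  Item 0.28 -> Bin 1 (now 0.9)
  Item 0.88 -> new Bin 3
  Item 0.55 -> new Bin 4
  Item 0.48 -> new Bin 5
  Item 0.42 -> Bin 4 (now 0.97)
  Item 0.35 -> Bin 5 (now 0.83)
Total bins used = 5

5


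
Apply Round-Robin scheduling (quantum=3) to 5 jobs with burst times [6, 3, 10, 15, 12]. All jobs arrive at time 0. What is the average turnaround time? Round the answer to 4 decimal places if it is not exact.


Time quantum = 3
Execution trace:
  J1 runs 3 units, time = 3
  J2 runs 3 units, time = 6
  J3 runs 3 units, time = 9
  J4 runs 3 units, time = 12
  J5 runs 3 units, time = 15
  J1 runs 3 units, time = 18
  J3 runs 3 units, time = 21
  J4 runs 3 units, time = 24
  J5 runs 3 units, time = 27
  J3 runs 3 units, time = 30
  J4 runs 3 units, time = 33
  J5 runs 3 units, time = 36
  J3 runs 1 units, time = 37
  J4 runs 3 units, time = 40
  J5 runs 3 units, time = 43
  J4 runs 3 units, time = 46
Finish times: [18, 6, 37, 46, 43]
Average turnaround = 150/5 = 30.0

30.0


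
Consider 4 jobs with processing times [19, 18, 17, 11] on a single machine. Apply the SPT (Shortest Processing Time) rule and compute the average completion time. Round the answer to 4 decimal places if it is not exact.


Sort jobs by processing time (SPT order): [11, 17, 18, 19]
Compute completion times sequentially:
  Job 1: processing = 11, completes at 11
  Job 2: processing = 17, completes at 28
  Job 3: processing = 18, completes at 46
  Job 4: processing = 19, completes at 65
Sum of completion times = 150
Average completion time = 150/4 = 37.5

37.5


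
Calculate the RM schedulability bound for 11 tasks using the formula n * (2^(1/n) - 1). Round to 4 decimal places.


Compute 2^(1/11) = 1.0650410894
Subtract 1: 1.0650410894 - 1 = 0.0650410894
Multiply by n: 11 * 0.0650410894 = 0.7154519834
Round to 4 dp: 0.7155

0.7155


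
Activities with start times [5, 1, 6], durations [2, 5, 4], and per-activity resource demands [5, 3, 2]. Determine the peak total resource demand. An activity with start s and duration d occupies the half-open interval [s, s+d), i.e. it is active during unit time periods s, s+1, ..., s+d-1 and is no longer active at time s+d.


Each activity i is active on [start_i, start_i + duration_i).
Compute total resource usage per time slot:
  t=0: active resources = [], total = 0
  t=1: active resources = [3], total = 3
  t=2: active resources = [3], total = 3
  t=3: active resources = [3], total = 3
  t=4: active resources = [3], total = 3
  t=5: active resources = [5, 3], total = 8
  t=6: active resources = [5, 2], total = 7
  t=7: active resources = [2], total = 2
  t=8: active resources = [2], total = 2
  t=9: active resources = [2], total = 2
Peak resource demand = 8

8


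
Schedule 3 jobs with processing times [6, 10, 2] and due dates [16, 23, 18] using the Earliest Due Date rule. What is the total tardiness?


Sort by due date (EDD order): [(6, 16), (2, 18), (10, 23)]
Compute completion times and tardiness:
  Job 1: p=6, d=16, C=6, tardiness=max(0,6-16)=0
  Job 2: p=2, d=18, C=8, tardiness=max(0,8-18)=0
  Job 3: p=10, d=23, C=18, tardiness=max(0,18-23)=0
Total tardiness = 0

0


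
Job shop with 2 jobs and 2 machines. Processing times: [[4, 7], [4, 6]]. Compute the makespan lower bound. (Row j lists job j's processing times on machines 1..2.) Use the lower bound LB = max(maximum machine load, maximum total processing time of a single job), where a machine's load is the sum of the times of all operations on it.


Machine loads:
  Machine 1: 4 + 4 = 8
  Machine 2: 7 + 6 = 13
Max machine load = 13
Job totals:
  Job 1: 11
  Job 2: 10
Max job total = 11
Lower bound = max(13, 11) = 13

13


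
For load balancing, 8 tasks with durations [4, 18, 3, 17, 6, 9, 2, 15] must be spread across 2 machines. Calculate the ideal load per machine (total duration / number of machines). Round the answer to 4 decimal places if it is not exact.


Total processing time = 4 + 18 + 3 + 17 + 6 + 9 + 2 + 15 = 74
Number of machines = 2
Ideal balanced load = 74 / 2 = 37.0

37.0


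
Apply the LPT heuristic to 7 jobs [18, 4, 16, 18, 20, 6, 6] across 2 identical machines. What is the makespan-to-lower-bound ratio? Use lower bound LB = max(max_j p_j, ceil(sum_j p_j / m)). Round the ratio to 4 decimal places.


LPT order: [20, 18, 18, 16, 6, 6, 4]
Machine loads after assignment: [46, 42]
LPT makespan = 46
Lower bound = max(max_job, ceil(total/2)) = max(20, 44) = 44
Ratio = 46 / 44 = 1.0455

1.0455


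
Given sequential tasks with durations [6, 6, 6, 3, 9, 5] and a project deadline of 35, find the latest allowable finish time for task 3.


LF(activity 3) = deadline - sum of successor durations
Successors: activities 4 through 6 with durations [3, 9, 5]
Sum of successor durations = 17
LF = 35 - 17 = 18

18


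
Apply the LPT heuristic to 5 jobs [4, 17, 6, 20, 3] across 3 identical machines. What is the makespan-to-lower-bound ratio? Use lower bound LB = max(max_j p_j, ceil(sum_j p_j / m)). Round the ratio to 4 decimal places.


LPT order: [20, 17, 6, 4, 3]
Machine loads after assignment: [20, 17, 13]
LPT makespan = 20
Lower bound = max(max_job, ceil(total/3)) = max(20, 17) = 20
Ratio = 20 / 20 = 1.0

1.0


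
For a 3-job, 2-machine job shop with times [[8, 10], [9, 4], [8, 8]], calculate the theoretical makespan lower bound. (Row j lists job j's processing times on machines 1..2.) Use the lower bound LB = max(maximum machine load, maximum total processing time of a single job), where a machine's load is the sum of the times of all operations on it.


Machine loads:
  Machine 1: 8 + 9 + 8 = 25
  Machine 2: 10 + 4 + 8 = 22
Max machine load = 25
Job totals:
  Job 1: 18
  Job 2: 13
  Job 3: 16
Max job total = 18
Lower bound = max(25, 18) = 25

25


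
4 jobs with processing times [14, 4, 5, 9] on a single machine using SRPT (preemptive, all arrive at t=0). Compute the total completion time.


Since all jobs arrive at t=0, SRPT equals SPT ordering.
SPT order: [4, 5, 9, 14]
Completion times:
  Job 1: p=4, C=4
  Job 2: p=5, C=9
  Job 3: p=9, C=18
  Job 4: p=14, C=32
Total completion time = 4 + 9 + 18 + 32 = 63

63


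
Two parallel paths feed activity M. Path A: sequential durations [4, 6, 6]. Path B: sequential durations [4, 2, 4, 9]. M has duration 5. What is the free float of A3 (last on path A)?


ES(A3) = sum of predecessors on chain A = 10
EF(A3) = ES + duration = 10 + 6 = 16
Successor of A3 is M. ES(M) = max(sum(A), sum(B)) = max(16, 19) = 19
Free float = ES(successor) - EF(current) = 19 - 16 = 3

3


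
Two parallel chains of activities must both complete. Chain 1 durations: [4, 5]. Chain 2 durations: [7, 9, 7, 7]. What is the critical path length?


Path A total = 4 + 5 = 9
Path B total = 7 + 9 + 7 + 7 = 30
Critical path = longest path = max(9, 30) = 30

30


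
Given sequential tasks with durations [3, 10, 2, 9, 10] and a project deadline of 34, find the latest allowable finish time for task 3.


LF(activity 3) = deadline - sum of successor durations
Successors: activities 4 through 5 with durations [9, 10]
Sum of successor durations = 19
LF = 34 - 19 = 15

15


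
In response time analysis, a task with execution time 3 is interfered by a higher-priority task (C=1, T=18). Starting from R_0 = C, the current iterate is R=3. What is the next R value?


R_next = C + ceil(R_prev / T_hp) * C_hp
ceil(3 / 18) = ceil(0.1667) = 1
Interference = 1 * 1 = 1
R_next = 3 + 1 = 4

4


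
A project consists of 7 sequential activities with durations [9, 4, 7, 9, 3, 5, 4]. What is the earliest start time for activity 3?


Activity 3 starts after activities 1 through 2 complete.
Predecessor durations: [9, 4]
ES = 9 + 4 = 13

13


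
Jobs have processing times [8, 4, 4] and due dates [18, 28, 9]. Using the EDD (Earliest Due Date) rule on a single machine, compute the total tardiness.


Sort by due date (EDD order): [(4, 9), (8, 18), (4, 28)]
Compute completion times and tardiness:
  Job 1: p=4, d=9, C=4, tardiness=max(0,4-9)=0
  Job 2: p=8, d=18, C=12, tardiness=max(0,12-18)=0
  Job 3: p=4, d=28, C=16, tardiness=max(0,16-28)=0
Total tardiness = 0

0


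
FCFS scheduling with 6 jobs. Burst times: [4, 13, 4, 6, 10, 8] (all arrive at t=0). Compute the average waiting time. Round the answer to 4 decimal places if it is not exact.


FCFS order (as given): [4, 13, 4, 6, 10, 8]
Waiting times:
  Job 1: wait = 0
  Job 2: wait = 4
  Job 3: wait = 17
  Job 4: wait = 21
  Job 5: wait = 27
  Job 6: wait = 37
Sum of waiting times = 106
Average waiting time = 106/6 = 17.6667

17.6667


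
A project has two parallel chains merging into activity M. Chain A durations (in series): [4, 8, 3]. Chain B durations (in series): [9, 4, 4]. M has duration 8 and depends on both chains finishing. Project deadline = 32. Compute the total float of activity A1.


Forward pass: ES(A1) = sum of predecessors on chain A = 0
EF = ES + duration = 0 + 4 = 4
Backward pass: LF(M) = deadline = 32; LS(M) = 32 - 8 = 24
LF(A1) = LS(M) - sum(successors on chain A) = 24 - 11 = 13
LS = LF - duration = 13 - 4 = 9
Total float = LS - ES = 9 - 0 = 9

9


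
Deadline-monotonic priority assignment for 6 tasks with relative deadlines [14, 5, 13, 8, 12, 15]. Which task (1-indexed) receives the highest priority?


Sort tasks by relative deadline (ascending):
  Task 2: deadline = 5
  Task 4: deadline = 8
  Task 5: deadline = 12
  Task 3: deadline = 13
  Task 1: deadline = 14
  Task 6: deadline = 15
Priority order (highest first): [2, 4, 5, 3, 1, 6]
Highest priority task = 2

2


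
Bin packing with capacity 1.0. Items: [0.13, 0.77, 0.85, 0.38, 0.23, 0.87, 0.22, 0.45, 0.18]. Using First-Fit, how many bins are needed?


Place items sequentially using First-Fit:
  Item 0.13 -> new Bin 1
  Item 0.77 -> Bin 1 (now 0.9)
  Item 0.85 -> new Bin 2
  Item 0.38 -> new Bin 3
  Item 0.23 -> Bin 3 (now 0.61)
  Item 0.87 -> new Bin 4
  Item 0.22 -> Bin 3 (now 0.83)
  Item 0.45 -> new Bin 5
  Item 0.18 -> Bin 5 (now 0.63)
Total bins used = 5

5


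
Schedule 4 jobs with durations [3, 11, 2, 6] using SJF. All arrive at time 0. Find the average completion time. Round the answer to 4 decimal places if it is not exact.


SJF order (ascending): [2, 3, 6, 11]
Completion times:
  Job 1: burst=2, C=2
  Job 2: burst=3, C=5
  Job 3: burst=6, C=11
  Job 4: burst=11, C=22
Average completion = 40/4 = 10.0

10.0


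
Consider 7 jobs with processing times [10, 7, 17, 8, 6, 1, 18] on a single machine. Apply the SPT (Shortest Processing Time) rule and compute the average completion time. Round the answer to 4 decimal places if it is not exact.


Sort jobs by processing time (SPT order): [1, 6, 7, 8, 10, 17, 18]
Compute completion times sequentially:
  Job 1: processing = 1, completes at 1
  Job 2: processing = 6, completes at 7
  Job 3: processing = 7, completes at 14
  Job 4: processing = 8, completes at 22
  Job 5: processing = 10, completes at 32
  Job 6: processing = 17, completes at 49
  Job 7: processing = 18, completes at 67
Sum of completion times = 192
Average completion time = 192/7 = 27.4286

27.4286


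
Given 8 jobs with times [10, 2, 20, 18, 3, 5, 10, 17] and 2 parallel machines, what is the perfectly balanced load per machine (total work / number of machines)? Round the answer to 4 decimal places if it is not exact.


Total processing time = 10 + 2 + 20 + 18 + 3 + 5 + 10 + 17 = 85
Number of machines = 2
Ideal balanced load = 85 / 2 = 42.5

42.5


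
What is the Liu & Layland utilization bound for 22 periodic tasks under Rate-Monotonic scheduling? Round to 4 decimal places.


Compute 2^(1/22) = 1.0320082797
Subtract 1: 1.0320082797 - 1 = 0.0320082797
Multiply by n: 22 * 0.0320082797 = 0.7041821534
Round to 4 dp: 0.7042

0.7042


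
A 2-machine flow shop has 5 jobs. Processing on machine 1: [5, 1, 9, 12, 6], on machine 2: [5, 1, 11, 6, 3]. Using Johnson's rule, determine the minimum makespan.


Apply Johnson's rule:
  Group 1 (a <= b): [(2, 1, 1), (1, 5, 5), (3, 9, 11)]
  Group 2 (a > b): [(4, 12, 6), (5, 6, 3)]
Optimal job order: [2, 1, 3, 4, 5]
Schedule:
  Job 2: M1 done at 1, M2 done at 2
  Job 1: M1 done at 6, M2 done at 11
  Job 3: M1 done at 15, M2 done at 26
  Job 4: M1 done at 27, M2 done at 33
  Job 5: M1 done at 33, M2 done at 36
Makespan = 36

36


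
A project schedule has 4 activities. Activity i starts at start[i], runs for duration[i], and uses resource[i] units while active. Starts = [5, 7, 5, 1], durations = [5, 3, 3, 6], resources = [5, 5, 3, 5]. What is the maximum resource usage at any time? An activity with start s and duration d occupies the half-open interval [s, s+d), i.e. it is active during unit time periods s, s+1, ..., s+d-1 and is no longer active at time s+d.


Each activity i is active on [start_i, start_i + duration_i).
Compute total resource usage per time slot:
  t=0: active resources = [], total = 0
  t=1: active resources = [5], total = 5
  t=2: active resources = [5], total = 5
  t=3: active resources = [5], total = 5
  t=4: active resources = [5], total = 5
  t=5: active resources = [5, 3, 5], total = 13
  t=6: active resources = [5, 3, 5], total = 13
  t=7: active resources = [5, 5, 3], total = 13
  t=8: active resources = [5, 5], total = 10
  t=9: active resources = [5, 5], total = 10
Peak resource demand = 13

13


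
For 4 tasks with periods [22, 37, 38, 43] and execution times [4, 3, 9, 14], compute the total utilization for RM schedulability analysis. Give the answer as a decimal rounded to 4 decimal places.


Compute individual utilizations (exact fractions):
  Task 1: C/T = 4/22 = 2/11 (approx. 0.1818)
  Task 2: C/T = 3/37 (approx. 0.0811)
  Task 3: C/T = 9/38 (approx. 0.2368)
  Task 4: C/T = 14/43 (approx. 0.3256)
Total utilization U = 2/11 + 3/37 + 9/38 + 14/43 = 548871/665038
Rounded to 4 decimal places: U = 0.8253
RM (Liu & Layland) bound for 4 tasks = 0.756828; compare with U = 548871/665038 (approx. 0.825323)
bound < U <= 1, so the RM sufficient condition is not met (inconclusive; an exact test such as response-time analysis is needed).

0.8253


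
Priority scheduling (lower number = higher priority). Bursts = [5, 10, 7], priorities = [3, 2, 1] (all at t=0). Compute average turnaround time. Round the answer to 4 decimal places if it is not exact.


Sort by priority (ascending = highest first):
Order: [(1, 7), (2, 10), (3, 5)]
Completion times:
  Priority 1, burst=7, C=7
  Priority 2, burst=10, C=17
  Priority 3, burst=5, C=22
Average turnaround = 46/3 = 15.3333

15.3333


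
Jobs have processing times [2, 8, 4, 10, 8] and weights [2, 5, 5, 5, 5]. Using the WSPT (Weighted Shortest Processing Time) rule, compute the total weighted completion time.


Compute p/w ratios and sort ascending (WSPT): [(4, 5), (2, 2), (8, 5), (8, 5), (10, 5)]
Compute weighted completion times:
  Job (p=4,w=5): C=4, w*C=5*4=20
  Job (p=2,w=2): C=6, w*C=2*6=12
  Job (p=8,w=5): C=14, w*C=5*14=70
  Job (p=8,w=5): C=22, w*C=5*22=110
  Job (p=10,w=5): C=32, w*C=5*32=160
Total weighted completion time = 372

372


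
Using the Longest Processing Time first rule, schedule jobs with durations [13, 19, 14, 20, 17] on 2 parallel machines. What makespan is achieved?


Sort jobs in decreasing order (LPT): [20, 19, 17, 14, 13]
Assign each job to the least loaded machine:
  Machine 1: jobs [20, 14, 13], load = 47
  Machine 2: jobs [19, 17], load = 36
Makespan = max load = 47

47


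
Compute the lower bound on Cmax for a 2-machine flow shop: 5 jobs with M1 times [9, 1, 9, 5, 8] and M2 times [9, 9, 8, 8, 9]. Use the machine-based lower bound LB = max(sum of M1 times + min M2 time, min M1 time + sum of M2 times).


LB1 = sum(M1 times) + min(M2 times) = 32 + 8 = 40
LB2 = min(M1 times) + sum(M2 times) = 1 + 43 = 44
Lower bound = max(LB1, LB2) = max(40, 44) = 44

44


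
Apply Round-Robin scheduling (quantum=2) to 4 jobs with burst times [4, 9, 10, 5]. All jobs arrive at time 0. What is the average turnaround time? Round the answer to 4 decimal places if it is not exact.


Time quantum = 2
Execution trace:
  J1 runs 2 units, time = 2
  J2 runs 2 units, time = 4
  J3 runs 2 units, time = 6
  J4 runs 2 units, time = 8
  J1 runs 2 units, time = 10
  J2 runs 2 units, time = 12
  J3 runs 2 units, time = 14
  J4 runs 2 units, time = 16
  J2 runs 2 units, time = 18
  J3 runs 2 units, time = 20
  J4 runs 1 units, time = 21
  J2 runs 2 units, time = 23
  J3 runs 2 units, time = 25
  J2 runs 1 units, time = 26
  J3 runs 2 units, time = 28
Finish times: [10, 26, 28, 21]
Average turnaround = 85/4 = 21.25

21.25


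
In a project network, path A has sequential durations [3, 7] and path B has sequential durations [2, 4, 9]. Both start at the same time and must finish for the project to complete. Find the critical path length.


Path A total = 3 + 7 = 10
Path B total = 2 + 4 + 9 = 15
Critical path = longest path = max(10, 15) = 15

15


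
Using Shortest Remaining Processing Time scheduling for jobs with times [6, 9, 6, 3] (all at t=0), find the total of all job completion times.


Since all jobs arrive at t=0, SRPT equals SPT ordering.
SPT order: [3, 6, 6, 9]
Completion times:
  Job 1: p=3, C=3
  Job 2: p=6, C=9
  Job 3: p=6, C=15
  Job 4: p=9, C=24
Total completion time = 3 + 9 + 15 + 24 = 51

51


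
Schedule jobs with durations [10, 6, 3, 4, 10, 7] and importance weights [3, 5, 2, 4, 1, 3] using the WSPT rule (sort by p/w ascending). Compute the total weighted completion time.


Compute p/w ratios and sort ascending (WSPT): [(4, 4), (6, 5), (3, 2), (7, 3), (10, 3), (10, 1)]
Compute weighted completion times:
  Job (p=4,w=4): C=4, w*C=4*4=16
  Job (p=6,w=5): C=10, w*C=5*10=50
  Job (p=3,w=2): C=13, w*C=2*13=26
  Job (p=7,w=3): C=20, w*C=3*20=60
  Job (p=10,w=3): C=30, w*C=3*30=90
  Job (p=10,w=1): C=40, w*C=1*40=40
Total weighted completion time = 282

282


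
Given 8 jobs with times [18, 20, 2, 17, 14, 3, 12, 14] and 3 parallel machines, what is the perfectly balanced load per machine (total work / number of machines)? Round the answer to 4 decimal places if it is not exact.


Total processing time = 18 + 20 + 2 + 17 + 14 + 3 + 12 + 14 = 100
Number of machines = 3
Ideal balanced load = 100 / 3 = 33.3333

33.3333


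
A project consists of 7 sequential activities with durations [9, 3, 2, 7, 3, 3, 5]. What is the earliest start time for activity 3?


Activity 3 starts after activities 1 through 2 complete.
Predecessor durations: [9, 3]
ES = 9 + 3 = 12

12


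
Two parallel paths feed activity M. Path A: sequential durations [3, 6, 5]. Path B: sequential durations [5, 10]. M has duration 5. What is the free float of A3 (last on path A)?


ES(A3) = sum of predecessors on chain A = 9
EF(A3) = ES + duration = 9 + 5 = 14
Successor of A3 is M. ES(M) = max(sum(A), sum(B)) = max(14, 15) = 15
Free float = ES(successor) - EF(current) = 15 - 14 = 1

1


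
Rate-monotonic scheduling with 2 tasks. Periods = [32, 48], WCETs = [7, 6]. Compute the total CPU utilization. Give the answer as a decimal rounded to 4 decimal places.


Compute individual utilizations (exact fractions):
  Task 1: C/T = 7/32 (approx. 0.2188)
  Task 2: C/T = 6/48 = 1/8 (approx. 0.125)
Total utilization U = 7/32 + 1/8 = 11/32
Rounded to 4 decimal places: U = 0.3438
RM (Liu & Layland) bound for 2 tasks = 0.828427; compare with U = 11/32 (approx. 0.343750)
U <= bound, so schedulable by RM sufficient condition.

0.3438


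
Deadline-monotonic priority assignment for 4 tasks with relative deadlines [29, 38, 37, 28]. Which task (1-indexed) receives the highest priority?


Sort tasks by relative deadline (ascending):
  Task 4: deadline = 28
  Task 1: deadline = 29
  Task 3: deadline = 37
  Task 2: deadline = 38
Priority order (highest first): [4, 1, 3, 2]
Highest priority task = 4

4


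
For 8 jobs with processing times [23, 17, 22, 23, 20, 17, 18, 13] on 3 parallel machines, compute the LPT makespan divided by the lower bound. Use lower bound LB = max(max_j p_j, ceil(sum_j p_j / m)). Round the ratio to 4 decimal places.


LPT order: [23, 23, 22, 20, 18, 17, 17, 13]
Machine loads after assignment: [54, 57, 42]
LPT makespan = 57
Lower bound = max(max_job, ceil(total/3)) = max(23, 51) = 51
Ratio = 57 / 51 = 1.1176

1.1176


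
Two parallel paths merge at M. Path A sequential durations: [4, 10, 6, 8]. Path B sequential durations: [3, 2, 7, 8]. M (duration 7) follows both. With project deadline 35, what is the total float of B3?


Forward pass: ES(B3) = sum of predecessors on chain B = 5
EF = ES + duration = 5 + 7 = 12
Backward pass: LF(M) = deadline = 35; LS(M) = 35 - 7 = 28
LF(B3) = LS(M) - sum(successors on chain B) = 28 - 8 = 20
LS = LF - duration = 20 - 7 = 13
Total float = LS - ES = 13 - 5 = 8

8


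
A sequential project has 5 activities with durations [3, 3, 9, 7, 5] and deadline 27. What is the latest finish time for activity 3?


LF(activity 3) = deadline - sum of successor durations
Successors: activities 4 through 5 with durations [7, 5]
Sum of successor durations = 12
LF = 27 - 12 = 15

15


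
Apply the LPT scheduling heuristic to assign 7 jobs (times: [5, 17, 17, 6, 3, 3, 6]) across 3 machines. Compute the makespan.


Sort jobs in decreasing order (LPT): [17, 17, 6, 6, 5, 3, 3]
Assign each job to the least loaded machine:
  Machine 1: jobs [17, 3], load = 20
  Machine 2: jobs [17, 3], load = 20
  Machine 3: jobs [6, 6, 5], load = 17
Makespan = max load = 20

20


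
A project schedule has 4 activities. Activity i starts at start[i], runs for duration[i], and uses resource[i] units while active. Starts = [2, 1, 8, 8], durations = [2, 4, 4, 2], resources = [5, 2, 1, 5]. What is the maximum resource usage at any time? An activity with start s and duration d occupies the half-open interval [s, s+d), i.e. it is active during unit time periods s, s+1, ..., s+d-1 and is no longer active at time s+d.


Each activity i is active on [start_i, start_i + duration_i).
Compute total resource usage per time slot:
  t=0: active resources = [], total = 0
  t=1: active resources = [2], total = 2
  t=2: active resources = [5, 2], total = 7
  t=3: active resources = [5, 2], total = 7
  t=4: active resources = [2], total = 2
  t=5: active resources = [], total = 0
  t=6: active resources = [], total = 0
  t=7: active resources = [], total = 0
  t=8: active resources = [1, 5], total = 6
  t=9: active resources = [1, 5], total = 6
  t=10: active resources = [1], total = 1
  t=11: active resources = [1], total = 1
Peak resource demand = 7

7


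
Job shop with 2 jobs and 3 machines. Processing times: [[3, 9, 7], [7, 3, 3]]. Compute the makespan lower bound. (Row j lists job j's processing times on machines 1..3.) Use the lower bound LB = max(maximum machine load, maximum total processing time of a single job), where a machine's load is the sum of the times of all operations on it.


Machine loads:
  Machine 1: 3 + 7 = 10
  Machine 2: 9 + 3 = 12
  Machine 3: 7 + 3 = 10
Max machine load = 12
Job totals:
  Job 1: 19
  Job 2: 13
Max job total = 19
Lower bound = max(12, 19) = 19

19


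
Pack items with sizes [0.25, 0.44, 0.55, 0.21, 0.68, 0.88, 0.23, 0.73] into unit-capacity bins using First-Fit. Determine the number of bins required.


Place items sequentially using First-Fit:
  Item 0.25 -> new Bin 1
  Item 0.44 -> Bin 1 (now 0.69)
  Item 0.55 -> new Bin 2
  Item 0.21 -> Bin 1 (now 0.9)
  Item 0.68 -> new Bin 3
  Item 0.88 -> new Bin 4
  Item 0.23 -> Bin 2 (now 0.78)
  Item 0.73 -> new Bin 5
Total bins used = 5

5


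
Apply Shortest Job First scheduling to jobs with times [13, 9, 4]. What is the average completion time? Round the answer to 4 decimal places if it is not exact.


SJF order (ascending): [4, 9, 13]
Completion times:
  Job 1: burst=4, C=4
  Job 2: burst=9, C=13
  Job 3: burst=13, C=26
Average completion = 43/3 = 14.3333

14.3333


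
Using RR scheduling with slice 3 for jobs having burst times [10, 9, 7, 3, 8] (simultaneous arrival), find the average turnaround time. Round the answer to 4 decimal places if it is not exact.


Time quantum = 3
Execution trace:
  J1 runs 3 units, time = 3
  J2 runs 3 units, time = 6
  J3 runs 3 units, time = 9
  J4 runs 3 units, time = 12
  J5 runs 3 units, time = 15
  J1 runs 3 units, time = 18
  J2 runs 3 units, time = 21
  J3 runs 3 units, time = 24
  J5 runs 3 units, time = 27
  J1 runs 3 units, time = 30
  J2 runs 3 units, time = 33
  J3 runs 1 units, time = 34
  J5 runs 2 units, time = 36
  J1 runs 1 units, time = 37
Finish times: [37, 33, 34, 12, 36]
Average turnaround = 152/5 = 30.4

30.4


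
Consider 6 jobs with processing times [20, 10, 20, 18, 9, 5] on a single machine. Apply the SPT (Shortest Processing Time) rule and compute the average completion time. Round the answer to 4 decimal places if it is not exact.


Sort jobs by processing time (SPT order): [5, 9, 10, 18, 20, 20]
Compute completion times sequentially:
  Job 1: processing = 5, completes at 5
  Job 2: processing = 9, completes at 14
  Job 3: processing = 10, completes at 24
  Job 4: processing = 18, completes at 42
  Job 5: processing = 20, completes at 62
  Job 6: processing = 20, completes at 82
Sum of completion times = 229
Average completion time = 229/6 = 38.1667

38.1667


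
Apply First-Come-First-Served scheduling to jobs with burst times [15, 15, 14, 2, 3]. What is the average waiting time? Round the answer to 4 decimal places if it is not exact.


FCFS order (as given): [15, 15, 14, 2, 3]
Waiting times:
  Job 1: wait = 0
  Job 2: wait = 15
  Job 3: wait = 30
  Job 4: wait = 44
  Job 5: wait = 46
Sum of waiting times = 135
Average waiting time = 135/5 = 27.0

27.0


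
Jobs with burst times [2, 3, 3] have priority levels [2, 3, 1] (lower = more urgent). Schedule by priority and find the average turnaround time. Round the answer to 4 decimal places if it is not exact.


Sort by priority (ascending = highest first):
Order: [(1, 3), (2, 2), (3, 3)]
Completion times:
  Priority 1, burst=3, C=3
  Priority 2, burst=2, C=5
  Priority 3, burst=3, C=8
Average turnaround = 16/3 = 5.3333

5.3333


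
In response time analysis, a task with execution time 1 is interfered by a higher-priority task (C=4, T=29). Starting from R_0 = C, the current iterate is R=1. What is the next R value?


R_next = C + ceil(R_prev / T_hp) * C_hp
ceil(1 / 29) = ceil(0.0345) = 1
Interference = 1 * 4 = 4
R_next = 1 + 4 = 5

5


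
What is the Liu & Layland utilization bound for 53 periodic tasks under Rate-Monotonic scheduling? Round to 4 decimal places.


Compute 2^(1/53) = 1.0131641430
Subtract 1: 1.0131641430 - 1 = 0.0131641430
Multiply by n: 53 * 0.0131641430 = 0.6976995790
Round to 4 dp: 0.6977

0.6977


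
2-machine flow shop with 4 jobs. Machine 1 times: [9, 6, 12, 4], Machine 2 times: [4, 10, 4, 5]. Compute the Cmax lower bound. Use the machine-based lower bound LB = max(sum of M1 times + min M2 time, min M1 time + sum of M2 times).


LB1 = sum(M1 times) + min(M2 times) = 31 + 4 = 35
LB2 = min(M1 times) + sum(M2 times) = 4 + 23 = 27
Lower bound = max(LB1, LB2) = max(35, 27) = 35

35


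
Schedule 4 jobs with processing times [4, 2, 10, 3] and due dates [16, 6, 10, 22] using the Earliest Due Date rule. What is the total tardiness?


Sort by due date (EDD order): [(2, 6), (10, 10), (4, 16), (3, 22)]
Compute completion times and tardiness:
  Job 1: p=2, d=6, C=2, tardiness=max(0,2-6)=0
  Job 2: p=10, d=10, C=12, tardiness=max(0,12-10)=2
  Job 3: p=4, d=16, C=16, tardiness=max(0,16-16)=0
  Job 4: p=3, d=22, C=19, tardiness=max(0,19-22)=0
Total tardiness = 2

2


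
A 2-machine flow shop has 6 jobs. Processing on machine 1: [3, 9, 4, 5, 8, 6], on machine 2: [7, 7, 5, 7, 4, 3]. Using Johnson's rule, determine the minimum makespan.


Apply Johnson's rule:
  Group 1 (a <= b): [(1, 3, 7), (3, 4, 5), (4, 5, 7)]
  Group 2 (a > b): [(2, 9, 7), (5, 8, 4), (6, 6, 3)]
Optimal job order: [1, 3, 4, 2, 5, 6]
Schedule:
  Job 1: M1 done at 3, M2 done at 10
  Job 3: M1 done at 7, M2 done at 15
  Job 4: M1 done at 12, M2 done at 22
  Job 2: M1 done at 21, M2 done at 29
  Job 5: M1 done at 29, M2 done at 33
  Job 6: M1 done at 35, M2 done at 38
Makespan = 38

38


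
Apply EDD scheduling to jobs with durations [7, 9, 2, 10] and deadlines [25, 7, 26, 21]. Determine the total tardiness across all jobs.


Sort by due date (EDD order): [(9, 7), (10, 21), (7, 25), (2, 26)]
Compute completion times and tardiness:
  Job 1: p=9, d=7, C=9, tardiness=max(0,9-7)=2
  Job 2: p=10, d=21, C=19, tardiness=max(0,19-21)=0
  Job 3: p=7, d=25, C=26, tardiness=max(0,26-25)=1
  Job 4: p=2, d=26, C=28, tardiness=max(0,28-26)=2
Total tardiness = 5

5


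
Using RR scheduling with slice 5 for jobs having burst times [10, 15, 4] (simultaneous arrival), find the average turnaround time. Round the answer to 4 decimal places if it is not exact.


Time quantum = 5
Execution trace:
  J1 runs 5 units, time = 5
  J2 runs 5 units, time = 10
  J3 runs 4 units, time = 14
  J1 runs 5 units, time = 19
  J2 runs 5 units, time = 24
  J2 runs 5 units, time = 29
Finish times: [19, 29, 14]
Average turnaround = 62/3 = 20.6667

20.6667


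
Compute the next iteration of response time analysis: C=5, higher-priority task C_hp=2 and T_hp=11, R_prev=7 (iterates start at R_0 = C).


R_next = C + ceil(R_prev / T_hp) * C_hp
ceil(7 / 11) = ceil(0.6364) = 1
Interference = 1 * 2 = 2
R_next = 5 + 2 = 7
R_next = R_prev, so the iteration has converged (response time = 7).

7


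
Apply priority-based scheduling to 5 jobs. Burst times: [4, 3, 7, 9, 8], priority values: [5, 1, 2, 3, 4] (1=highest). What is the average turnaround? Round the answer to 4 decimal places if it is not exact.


Sort by priority (ascending = highest first):
Order: [(1, 3), (2, 7), (3, 9), (4, 8), (5, 4)]
Completion times:
  Priority 1, burst=3, C=3
  Priority 2, burst=7, C=10
  Priority 3, burst=9, C=19
  Priority 4, burst=8, C=27
  Priority 5, burst=4, C=31
Average turnaround = 90/5 = 18.0

18.0


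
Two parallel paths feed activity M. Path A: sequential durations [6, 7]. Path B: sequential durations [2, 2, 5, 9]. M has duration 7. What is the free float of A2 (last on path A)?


ES(A2) = sum of predecessors on chain A = 6
EF(A2) = ES + duration = 6 + 7 = 13
Successor of A2 is M. ES(M) = max(sum(A), sum(B)) = max(13, 18) = 18
Free float = ES(successor) - EF(current) = 18 - 13 = 5

5


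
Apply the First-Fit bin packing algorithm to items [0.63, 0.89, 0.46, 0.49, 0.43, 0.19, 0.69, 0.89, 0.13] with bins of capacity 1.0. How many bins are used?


Place items sequentially using First-Fit:
  Item 0.63 -> new Bin 1
  Item 0.89 -> new Bin 2
  Item 0.46 -> new Bin 3
  Item 0.49 -> Bin 3 (now 0.95)
  Item 0.43 -> new Bin 4
  Item 0.19 -> Bin 1 (now 0.82)
  Item 0.69 -> new Bin 5
  Item 0.89 -> new Bin 6
  Item 0.13 -> Bin 1 (now 0.95)
Total bins used = 6

6


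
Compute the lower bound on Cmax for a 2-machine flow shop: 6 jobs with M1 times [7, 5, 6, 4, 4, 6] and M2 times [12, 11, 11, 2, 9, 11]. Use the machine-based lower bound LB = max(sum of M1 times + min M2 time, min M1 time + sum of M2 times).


LB1 = sum(M1 times) + min(M2 times) = 32 + 2 = 34
LB2 = min(M1 times) + sum(M2 times) = 4 + 56 = 60
Lower bound = max(LB1, LB2) = max(34, 60) = 60

60


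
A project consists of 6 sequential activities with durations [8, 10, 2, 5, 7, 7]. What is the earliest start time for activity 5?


Activity 5 starts after activities 1 through 4 complete.
Predecessor durations: [8, 10, 2, 5]
ES = 8 + 10 + 2 + 5 = 25

25


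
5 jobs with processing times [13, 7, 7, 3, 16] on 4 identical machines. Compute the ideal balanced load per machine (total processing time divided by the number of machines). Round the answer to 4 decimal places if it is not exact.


Total processing time = 13 + 7 + 7 + 3 + 16 = 46
Number of machines = 4
Ideal balanced load = 46 / 4 = 11.5

11.5


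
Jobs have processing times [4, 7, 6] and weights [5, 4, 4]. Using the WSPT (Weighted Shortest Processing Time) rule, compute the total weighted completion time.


Compute p/w ratios and sort ascending (WSPT): [(4, 5), (6, 4), (7, 4)]
Compute weighted completion times:
  Job (p=4,w=5): C=4, w*C=5*4=20
  Job (p=6,w=4): C=10, w*C=4*10=40
  Job (p=7,w=4): C=17, w*C=4*17=68
Total weighted completion time = 128

128


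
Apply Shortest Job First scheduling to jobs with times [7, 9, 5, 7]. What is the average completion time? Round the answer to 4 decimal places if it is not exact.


SJF order (ascending): [5, 7, 7, 9]
Completion times:
  Job 1: burst=5, C=5
  Job 2: burst=7, C=12
  Job 3: burst=7, C=19
  Job 4: burst=9, C=28
Average completion = 64/4 = 16.0

16.0


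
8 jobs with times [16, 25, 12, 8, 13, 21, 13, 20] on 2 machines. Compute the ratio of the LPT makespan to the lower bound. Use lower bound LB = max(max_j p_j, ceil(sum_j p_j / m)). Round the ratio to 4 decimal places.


LPT order: [25, 21, 20, 16, 13, 13, 12, 8]
Machine loads after assignment: [66, 62]
LPT makespan = 66
Lower bound = max(max_job, ceil(total/2)) = max(25, 64) = 64
Ratio = 66 / 64 = 1.0313

1.0313


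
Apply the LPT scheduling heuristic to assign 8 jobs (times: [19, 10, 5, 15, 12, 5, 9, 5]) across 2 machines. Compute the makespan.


Sort jobs in decreasing order (LPT): [19, 15, 12, 10, 9, 5, 5, 5]
Assign each job to the least loaded machine:
  Machine 1: jobs [19, 10, 5, 5], load = 39
  Machine 2: jobs [15, 12, 9, 5], load = 41
Makespan = max load = 41

41


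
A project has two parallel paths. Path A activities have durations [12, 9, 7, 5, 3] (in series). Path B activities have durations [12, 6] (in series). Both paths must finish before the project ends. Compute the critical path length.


Path A total = 12 + 9 + 7 + 5 + 3 = 36
Path B total = 12 + 6 = 18
Critical path = longest path = max(36, 18) = 36

36


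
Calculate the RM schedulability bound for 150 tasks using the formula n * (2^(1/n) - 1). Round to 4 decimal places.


Compute 2^(1/150) = 1.0046316744
Subtract 1: 1.0046316744 - 1 = 0.0046316744
Multiply by n: 150 * 0.0046316744 = 0.6947511600
Round to 4 dp: 0.6948

0.6948
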